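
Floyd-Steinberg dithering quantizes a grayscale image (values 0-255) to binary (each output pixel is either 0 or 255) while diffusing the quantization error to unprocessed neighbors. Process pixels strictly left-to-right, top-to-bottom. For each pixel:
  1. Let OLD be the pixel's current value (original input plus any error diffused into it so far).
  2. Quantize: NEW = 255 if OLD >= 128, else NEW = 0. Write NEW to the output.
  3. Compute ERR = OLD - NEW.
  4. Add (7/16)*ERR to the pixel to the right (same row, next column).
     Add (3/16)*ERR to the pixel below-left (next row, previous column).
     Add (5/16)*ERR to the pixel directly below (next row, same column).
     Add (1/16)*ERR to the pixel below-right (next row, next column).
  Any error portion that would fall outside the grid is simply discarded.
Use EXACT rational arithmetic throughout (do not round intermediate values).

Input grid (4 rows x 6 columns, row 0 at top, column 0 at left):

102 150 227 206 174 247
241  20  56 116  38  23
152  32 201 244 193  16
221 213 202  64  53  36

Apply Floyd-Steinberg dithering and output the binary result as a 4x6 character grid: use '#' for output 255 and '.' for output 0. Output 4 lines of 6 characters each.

(0,0): OLD=102 → NEW=0, ERR=102
(0,1): OLD=1557/8 → NEW=255, ERR=-483/8
(0,2): OLD=25675/128 → NEW=255, ERR=-6965/128
(0,3): OLD=373133/2048 → NEW=255, ERR=-149107/2048
(0,4): OLD=4657883/32768 → NEW=255, ERR=-3697957/32768
(0,5): OLD=103613437/524288 → NEW=255, ERR=-30080003/524288
(1,0): OLD=33479/128 → NEW=255, ERR=839/128
(1,1): OLD=177/1024 → NEW=0, ERR=177/1024
(1,2): OLD=709317/32768 → NEW=0, ERR=709317/32768
(1,3): OLD=10244289/131072 → NEW=0, ERR=10244289/131072
(1,4): OLD=181359235/8388608 → NEW=0, ERR=181359235/8388608
(1,5): OLD=1003445157/134217728 → NEW=0, ERR=1003445157/134217728
(2,0): OLD=2524459/16384 → NEW=255, ERR=-1653461/16384
(2,1): OLD=-4000183/524288 → NEW=0, ERR=-4000183/524288
(2,2): OLD=1837876379/8388608 → NEW=255, ERR=-301218661/8388608
(2,3): OLD=17322215171/67108864 → NEW=255, ERR=209454851/67108864
(2,4): OLD=445405938185/2147483648 → NEW=255, ERR=-102202392055/2147483648
(2,5): OLD=-38957353777/34359738368 → NEW=0, ERR=-38957353777/34359738368
(3,0): OLD=1577328059/8388608 → NEW=255, ERR=-561766981/8388608
(3,1): OLD=11292882271/67108864 → NEW=255, ERR=-5819878049/67108864
(3,2): OLD=82112148397/536870912 → NEW=255, ERR=-54789934163/536870912
(3,3): OLD=314698721767/34359738368 → NEW=0, ERR=314698721767/34359738368
(3,4): OLD=11577063323207/274877906944 → NEW=0, ERR=11577063323207/274877906944
(3,5): OLD=224728917328073/4398046511104 → NEW=0, ERR=224728917328073/4398046511104
Row 0: .#####
Row 1: #.....
Row 2: #.###.
Row 3: ###...

Answer: .#####
#.....
#.###.
###...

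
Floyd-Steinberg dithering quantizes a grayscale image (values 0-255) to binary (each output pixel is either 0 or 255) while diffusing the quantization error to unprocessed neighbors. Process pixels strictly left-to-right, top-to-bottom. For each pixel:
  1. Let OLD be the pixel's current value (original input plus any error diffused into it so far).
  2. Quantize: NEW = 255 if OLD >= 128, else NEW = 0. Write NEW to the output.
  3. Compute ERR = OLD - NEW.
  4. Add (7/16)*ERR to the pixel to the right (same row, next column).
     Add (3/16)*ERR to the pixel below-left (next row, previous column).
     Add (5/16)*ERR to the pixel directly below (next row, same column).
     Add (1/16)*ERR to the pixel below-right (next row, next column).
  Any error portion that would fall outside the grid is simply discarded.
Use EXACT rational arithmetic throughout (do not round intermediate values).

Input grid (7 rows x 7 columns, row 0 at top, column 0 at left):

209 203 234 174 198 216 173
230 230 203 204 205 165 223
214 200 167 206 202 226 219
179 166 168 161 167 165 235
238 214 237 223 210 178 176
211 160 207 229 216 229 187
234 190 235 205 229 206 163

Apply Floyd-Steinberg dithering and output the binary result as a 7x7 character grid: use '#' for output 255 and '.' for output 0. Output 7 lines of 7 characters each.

(0,0): OLD=209 → NEW=255, ERR=-46
(0,1): OLD=1463/8 → NEW=255, ERR=-577/8
(0,2): OLD=25913/128 → NEW=255, ERR=-6727/128
(0,3): OLD=309263/2048 → NEW=255, ERR=-212977/2048
(0,4): OLD=4997225/32768 → NEW=255, ERR=-3358615/32768
(0,5): OLD=89735903/524288 → NEW=255, ERR=-43957537/524288
(0,6): OLD=1143526425/8388608 → NEW=255, ERR=-995568615/8388608
(1,0): OLD=25869/128 → NEW=255, ERR=-6771/128
(1,1): OLD=175707/1024 → NEW=255, ERR=-85413/1024
(1,2): OLD=4131319/32768 → NEW=0, ERR=4131319/32768
(1,3): OLD=26759467/131072 → NEW=255, ERR=-6663893/131072
(1,4): OLD=1077991713/8388608 → NEW=255, ERR=-1061103327/8388608
(1,5): OLD=3677543793/67108864 → NEW=0, ERR=3677543793/67108864
(1,6): OLD=219737923967/1073741824 → NEW=255, ERR=-54066241153/1073741824
(2,0): OLD=2979097/16384 → NEW=255, ERR=-1198823/16384
(2,1): OLD=85068579/524288 → NEW=255, ERR=-48624861/524288
(2,2): OLD=1267330857/8388608 → NEW=255, ERR=-871764183/8388608
(2,3): OLD=8644182305/67108864 → NEW=255, ERR=-8468578015/67108864
(2,4): OLD=61396193713/536870912 → NEW=0, ERR=61396193713/536870912
(2,5): OLD=4738380701691/17179869184 → NEW=255, ERR=357514059771/17179869184
(2,6): OLD=59317011957901/274877906944 → NEW=255, ERR=-10776854312819/274877906944
(3,0): OLD=1163874569/8388608 → NEW=255, ERR=-975220471/8388608
(3,1): OLD=4167260373/67108864 → NEW=0, ERR=4167260373/67108864
(3,2): OLD=71529582735/536870912 → NEW=255, ERR=-65372499825/536870912
(3,3): OLD=178756130841/2147483648 → NEW=0, ERR=178756130841/2147483648
(3,4): OLD=64642930988297/274877906944 → NEW=255, ERR=-5450935282423/274877906944
(3,5): OLD=357613270189739/2199023255552 → NEW=255, ERR=-203137659976021/2199023255552
(3,6): OLD=6461051448181301/35184372088832 → NEW=255, ERR=-2510963434470859/35184372088832
(4,0): OLD=229043516391/1073741824 → NEW=255, ERR=-44760648729/1073741824
(4,1): OLD=3179485074875/17179869184 → NEW=255, ERR=-1201381567045/17179869184
(4,2): OLD=51633758800085/274877906944 → NEW=255, ERR=-18460107470635/274877906944
(4,3): OLD=458062008831159/2199023255552 → NEW=255, ERR=-102688921334601/2199023255552
(4,4): OLD=3012745788034357/17592186044416 → NEW=255, ERR=-1473261653291723/17592186044416
(4,5): OLD=55097805745265013/562949953421312 → NEW=0, ERR=55097805745265013/562949953421312
(4,6): OLD=1718071393339739587/9007199254740992 → NEW=255, ERR=-578764416619213373/9007199254740992
(5,0): OLD=50814241765729/274877906944 → NEW=255, ERR=-19279624504991/274877906944
(5,1): OLD=202890248195787/2199023255552 → NEW=0, ERR=202890248195787/2199023255552
(5,2): OLD=3751574428173885/17592186044416 → NEW=255, ERR=-734433013152195/17592186044416
(5,3): OLD=24803974941647505/140737488355328 → NEW=255, ERR=-11084084588961135/140737488355328
(5,4): OLD=1538483859380603995/9007199254740992 → NEW=255, ERR=-758351950578348965/9007199254740992
(5,5): OLD=14805567829300375339/72057594037927936 → NEW=255, ERR=-3569118650371248341/72057594037927936
(5,6): OLD=174514433279507032869/1152921504606846976 → NEW=255, ERR=-119480550395238946011/1152921504606846976
(6,0): OLD=8070628833174409/35184372088832 → NEW=255, ERR=-901386049477751/35184372088832
(6,1): OLD=110007618643815965/562949953421312 → NEW=255, ERR=-33544619478618595/562949953421312
(6,2): OLD=1683301094880039607/9007199254740992 → NEW=255, ERR=-613534715078913353/9007199254740992
(6,3): OLD=9525438963530763177/72057594037927936 → NEW=255, ERR=-8849247516140860503/72057594037927936
(6,4): OLD=19419725832273266155/144115188075855872 → NEW=255, ERR=-17329647127069981205/144115188075855872
(6,5): OLD=2088528847178803312583/18446744073709551616 → NEW=0, ERR=2088528847178803312583/18446744073709551616
(6,6): OLD=52256672068371978546433/295147905179352825856 → NEW=255, ERR=-23006043752362992046847/295147905179352825856
Row 0: #######
Row 1: ##.##.#
Row 2: ####.##
Row 3: #.#.###
Row 4: #####.#
Row 5: #.#####
Row 6: #####.#

Answer: #######
##.##.#
####.##
#.#.###
#####.#
#.#####
#####.#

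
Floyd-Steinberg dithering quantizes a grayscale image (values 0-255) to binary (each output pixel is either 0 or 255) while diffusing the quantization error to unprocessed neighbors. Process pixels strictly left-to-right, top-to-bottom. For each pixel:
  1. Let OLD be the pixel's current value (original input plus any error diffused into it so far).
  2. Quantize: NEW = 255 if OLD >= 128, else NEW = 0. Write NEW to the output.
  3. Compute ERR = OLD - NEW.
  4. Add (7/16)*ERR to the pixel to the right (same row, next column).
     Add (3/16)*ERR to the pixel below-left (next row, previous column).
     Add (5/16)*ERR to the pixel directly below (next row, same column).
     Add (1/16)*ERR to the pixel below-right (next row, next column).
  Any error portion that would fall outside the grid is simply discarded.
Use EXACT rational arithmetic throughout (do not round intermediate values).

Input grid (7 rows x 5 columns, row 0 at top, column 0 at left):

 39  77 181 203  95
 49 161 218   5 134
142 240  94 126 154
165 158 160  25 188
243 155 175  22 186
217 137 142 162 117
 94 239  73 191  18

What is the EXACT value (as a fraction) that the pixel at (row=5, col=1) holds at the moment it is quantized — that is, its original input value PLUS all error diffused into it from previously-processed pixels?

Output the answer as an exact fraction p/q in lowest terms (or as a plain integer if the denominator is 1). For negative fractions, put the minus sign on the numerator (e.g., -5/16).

Answer: 780648318892833/8796093022208

Derivation:
(0,0): OLD=39 → NEW=0, ERR=39
(0,1): OLD=1505/16 → NEW=0, ERR=1505/16
(0,2): OLD=56871/256 → NEW=255, ERR=-8409/256
(0,3): OLD=772625/4096 → NEW=255, ERR=-271855/4096
(0,4): OLD=4322935/65536 → NEW=0, ERR=4322935/65536
(1,0): OLD=20179/256 → NEW=0, ERR=20179/256
(1,1): OLD=452933/2048 → NEW=255, ERR=-69307/2048
(1,2): OLD=12213545/65536 → NEW=255, ERR=-4498135/65536
(1,3): OLD=-9294091/262144 → NEW=0, ERR=-9294091/262144
(1,4): OLD=566038079/4194304 → NEW=255, ERR=-503509441/4194304
(2,0): OLD=5252295/32768 → NEW=255, ERR=-3103545/32768
(2,1): OLD=188790909/1048576 → NEW=255, ERR=-78595971/1048576
(2,2): OLD=520021431/16777216 → NEW=0, ERR=520021431/16777216
(2,3): OLD=27295272501/268435456 → NEW=0, ERR=27295272501/268435456
(2,4): OLD=681851700787/4294967296 → NEW=255, ERR=-413364959693/4294967296
(3,0): OLD=2035885527/16777216 → NEW=0, ERR=2035885527/16777216
(3,1): OLD=25173686155/134217728 → NEW=255, ERR=-9051834485/134217728
(3,2): OLD=663836047977/4294967296 → NEW=255, ERR=-431380612503/4294967296
(3,3): OLD=-28128120223/8589934592 → NEW=0, ERR=-28128120223/8589934592
(3,4): OLD=22381425534277/137438953472 → NEW=255, ERR=-12665507601083/137438953472
(4,0): OLD=576118444089/2147483648 → NEW=255, ERR=28510113849/2147483648
(4,1): OLD=8829411827769/68719476736 → NEW=255, ERR=-8694054739911/68719476736
(4,2): OLD=91736088539511/1099511627776 → NEW=0, ERR=91736088539511/1099511627776
(4,3): OLD=596773096584249/17592186044416 → NEW=0, ERR=596773096584249/17592186044416
(4,4): OLD=48368226089361935/281474976710656 → NEW=255, ERR=-23407892971855345/281474976710656
(5,0): OLD=217073477223499/1099511627776 → NEW=255, ERR=-63301987859381/1099511627776
(5,1): OLD=780648318892833/8796093022208 → NEW=0, ERR=780648318892833/8796093022208
Target (5,1): original=137, with diffused error = 780648318892833/8796093022208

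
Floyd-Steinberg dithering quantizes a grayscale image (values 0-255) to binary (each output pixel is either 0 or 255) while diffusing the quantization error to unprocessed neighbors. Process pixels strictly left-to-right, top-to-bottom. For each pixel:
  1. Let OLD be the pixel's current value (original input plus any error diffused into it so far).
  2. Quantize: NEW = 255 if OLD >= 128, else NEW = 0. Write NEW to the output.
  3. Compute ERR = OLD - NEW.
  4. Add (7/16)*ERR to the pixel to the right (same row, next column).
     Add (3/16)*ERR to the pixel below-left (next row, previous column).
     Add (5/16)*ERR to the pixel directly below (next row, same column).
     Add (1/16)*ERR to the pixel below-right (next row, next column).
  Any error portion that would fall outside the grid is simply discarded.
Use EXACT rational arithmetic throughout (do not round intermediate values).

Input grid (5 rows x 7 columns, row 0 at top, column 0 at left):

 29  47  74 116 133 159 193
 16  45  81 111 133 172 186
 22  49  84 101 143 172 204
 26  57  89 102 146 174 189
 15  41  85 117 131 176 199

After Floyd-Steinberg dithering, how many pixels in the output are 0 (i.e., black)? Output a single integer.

Answer: 20

Derivation:
(0,0): OLD=29 → NEW=0, ERR=29
(0,1): OLD=955/16 → NEW=0, ERR=955/16
(0,2): OLD=25629/256 → NEW=0, ERR=25629/256
(0,3): OLD=654539/4096 → NEW=255, ERR=-389941/4096
(0,4): OLD=5986701/65536 → NEW=0, ERR=5986701/65536
(0,5): OLD=208630491/1048576 → NEW=255, ERR=-58756389/1048576
(0,6): OLD=2826707965/16777216 → NEW=255, ERR=-1451482115/16777216
(1,0): OLD=9281/256 → NEW=0, ERR=9281/256
(1,1): OLD=204999/2048 → NEW=0, ERR=204999/2048
(1,2): OLD=9303379/65536 → NEW=255, ERR=-7408301/65536
(1,3): OLD=14464919/262144 → NEW=0, ERR=14464919/262144
(1,4): OLD=2839229477/16777216 → NEW=255, ERR=-1438960603/16777216
(1,5): OLD=14287906101/134217728 → NEW=0, ERR=14287906101/134217728
(1,6): OLD=433867198843/2147483648 → NEW=255, ERR=-113741131397/2147483648
(2,0): OLD=1707133/32768 → NEW=0, ERR=1707133/32768
(2,1): OLD=88230959/1048576 → NEW=0, ERR=88230959/1048576
(2,2): OLD=1712777293/16777216 → NEW=0, ERR=1712777293/16777216
(2,3): OLD=18758394661/134217728 → NEW=255, ERR=-15467125979/134217728
(2,4): OLD=95765806261/1073741824 → NEW=0, ERR=95765806261/1073741824
(2,5): OLD=7868218423655/34359738368 → NEW=255, ERR=-893514860185/34359738368
(2,6): OLD=100453995461953/549755813888 → NEW=255, ERR=-39733737079487/549755813888
(3,0): OLD=974041773/16777216 → NEW=0, ERR=974041773/16777216
(3,1): OLD=17594987049/134217728 → NEW=255, ERR=-16630533591/134217728
(3,2): OLD=54057793035/1073741824 → NEW=0, ERR=54057793035/1073741824
(3,3): OLD=477245333597/4294967296 → NEW=0, ERR=477245333597/4294967296
(3,4): OLD=115672487679661/549755813888 → NEW=255, ERR=-24515244861779/549755813888
(3,5): OLD=608631582292055/4398046511104 → NEW=255, ERR=-512870278039465/4398046511104
(3,6): OLD=8005881318019081/70368744177664 → NEW=0, ERR=8005881318019081/70368744177664
(4,0): OLD=21282324867/2147483648 → NEW=0, ERR=21282324867/2147483648
(4,1): OLD=676306965031/34359738368 → NEW=0, ERR=676306965031/34359738368
(4,2): OLD=67309111228329/549755813888 → NEW=0, ERR=67309111228329/549755813888
(4,3): OLD=879937765573651/4398046511104 → NEW=255, ERR=-241564094757869/4398046511104
(4,4): OLD=2748417708491337/35184372088832 → NEW=0, ERR=2748417708491337/35184372088832
(4,5): OLD=216486301891772873/1125899906842624 → NEW=255, ERR=-70618174353096247/1125899906842624
(4,6): OLD=3599713797178664527/18014398509481984 → NEW=255, ERR=-993957822739241393/18014398509481984
Output grid:
  Row 0: ...#.##  (4 black, running=4)
  Row 1: ..#.#.#  (4 black, running=8)
  Row 2: ...#.##  (4 black, running=12)
  Row 3: .#..##.  (4 black, running=16)
  Row 4: ...#.##  (4 black, running=20)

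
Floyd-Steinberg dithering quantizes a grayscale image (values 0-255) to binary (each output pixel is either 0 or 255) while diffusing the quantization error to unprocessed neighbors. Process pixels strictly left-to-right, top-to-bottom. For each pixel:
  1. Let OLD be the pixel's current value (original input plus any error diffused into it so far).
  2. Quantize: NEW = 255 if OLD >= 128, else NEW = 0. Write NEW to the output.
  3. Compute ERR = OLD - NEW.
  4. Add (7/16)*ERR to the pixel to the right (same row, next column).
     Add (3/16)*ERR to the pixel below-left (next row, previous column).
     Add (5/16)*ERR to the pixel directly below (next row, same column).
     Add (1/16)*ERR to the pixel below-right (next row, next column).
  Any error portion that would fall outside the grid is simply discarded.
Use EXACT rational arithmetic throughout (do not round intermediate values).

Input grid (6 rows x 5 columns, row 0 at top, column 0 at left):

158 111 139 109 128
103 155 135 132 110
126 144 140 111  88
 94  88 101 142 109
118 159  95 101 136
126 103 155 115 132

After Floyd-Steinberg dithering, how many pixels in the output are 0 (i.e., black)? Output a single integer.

(0,0): OLD=158 → NEW=255, ERR=-97
(0,1): OLD=1097/16 → NEW=0, ERR=1097/16
(0,2): OLD=43263/256 → NEW=255, ERR=-22017/256
(0,3): OLD=292345/4096 → NEW=0, ERR=292345/4096
(0,4): OLD=10435023/65536 → NEW=255, ERR=-6276657/65536
(1,0): OLD=21899/256 → NEW=0, ERR=21899/256
(1,1): OLD=392525/2048 → NEW=255, ERR=-129715/2048
(1,2): OLD=6427857/65536 → NEW=0, ERR=6427857/65536
(1,3): OLD=45582077/262144 → NEW=255, ERR=-21264643/262144
(1,4): OLD=205697879/4194304 → NEW=0, ERR=205697879/4194304
(2,0): OLD=4615583/32768 → NEW=255, ERR=-3740257/32768
(2,1): OLD=102766661/1048576 → NEW=0, ERR=102766661/1048576
(2,2): OLD=3260815631/16777216 → NEW=255, ERR=-1017374449/16777216
(2,3): OLD=19983934653/268435456 → NEW=0, ERR=19983934653/268435456
(2,4): OLD=561892991467/4294967296 → NEW=255, ERR=-533323669013/4294967296
(3,0): OLD=1286917167/16777216 → NEW=0, ERR=1286917167/16777216
(3,1): OLD=17942469123/134217728 → NEW=255, ERR=-16283051517/134217728
(3,2): OLD=210699088913/4294967296 → NEW=0, ERR=210699088913/4294967296
(3,3): OLD=1371419403145/8589934592 → NEW=255, ERR=-819013917815/8589934592
(3,4): OLD=4553997722509/137438953472 → NEW=0, ERR=4553997722509/137438953472
(4,0): OLD=256030602593/2147483648 → NEW=0, ERR=256030602593/2147483648
(4,1): OLD=12867085056097/68719476736 → NEW=255, ERR=-4656381511583/68719476736
(4,2): OLD=60721604766415/1099511627776 → NEW=0, ERR=60721604766415/1099511627776
(4,3): OLD=1840928028551265/17592186044416 → NEW=0, ERR=1840928028551265/17592186044416
(4,4): OLD=52404311071228711/281474976710656 → NEW=255, ERR=-19371807989988569/281474976710656
(5,0): OLD=165534216979907/1099511627776 → NEW=255, ERR=-114841248102973/1099511627776
(5,1): OLD=474424193877129/8796093022208 → NEW=0, ERR=474424193877129/8796093022208
(5,2): OLD=59459038904433233/281474976710656 → NEW=255, ERR=-12317080156784047/281474976710656
(5,3): OLD=134099486296114111/1125899906842624 → NEW=0, ERR=134099486296114111/1125899906842624
(5,4): OLD=3046980241351930245/18014398509481984 → NEW=255, ERR=-1546691378565975675/18014398509481984
Output grid:
  Row 0: #.#.#  (2 black, running=2)
  Row 1: .#.#.  (3 black, running=5)
  Row 2: #.#.#  (2 black, running=7)
  Row 3: .#.#.  (3 black, running=10)
  Row 4: .#..#  (3 black, running=13)
  Row 5: #.#.#  (2 black, running=15)

Answer: 15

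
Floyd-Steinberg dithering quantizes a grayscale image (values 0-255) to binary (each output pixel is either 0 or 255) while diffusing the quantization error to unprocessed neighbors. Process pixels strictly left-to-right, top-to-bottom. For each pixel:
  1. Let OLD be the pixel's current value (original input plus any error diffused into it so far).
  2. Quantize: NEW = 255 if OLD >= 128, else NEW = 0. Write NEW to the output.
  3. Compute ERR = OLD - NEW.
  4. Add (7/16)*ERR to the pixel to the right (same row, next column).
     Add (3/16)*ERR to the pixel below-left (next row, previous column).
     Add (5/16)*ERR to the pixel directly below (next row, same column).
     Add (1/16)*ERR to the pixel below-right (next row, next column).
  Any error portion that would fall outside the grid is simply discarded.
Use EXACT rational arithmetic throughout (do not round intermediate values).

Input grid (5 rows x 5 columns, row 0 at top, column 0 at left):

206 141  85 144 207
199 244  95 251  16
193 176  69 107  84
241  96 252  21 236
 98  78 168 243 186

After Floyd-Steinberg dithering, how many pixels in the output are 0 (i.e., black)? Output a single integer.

(0,0): OLD=206 → NEW=255, ERR=-49
(0,1): OLD=1913/16 → NEW=0, ERR=1913/16
(0,2): OLD=35151/256 → NEW=255, ERR=-30129/256
(0,3): OLD=378921/4096 → NEW=0, ERR=378921/4096
(0,4): OLD=16218399/65536 → NEW=255, ERR=-493281/65536
(1,0): OLD=52763/256 → NEW=255, ERR=-12517/256
(1,1): OLD=480957/2048 → NEW=255, ERR=-41283/2048
(1,2): OLD=4864129/65536 → NEW=0, ERR=4864129/65536
(1,3): OLD=79590573/262144 → NEW=255, ERR=12743853/262144
(1,4): OLD=170701159/4194304 → NEW=0, ERR=170701159/4194304
(2,0): OLD=5699695/32768 → NEW=255, ERR=-2656145/32768
(2,1): OLD=152146101/1048576 → NEW=255, ERR=-115240779/1048576
(2,2): OLD=871862111/16777216 → NEW=0, ERR=871862111/16777216
(2,3): OLD=42197292461/268435456 → NEW=255, ERR=-26253748819/268435456
(2,4): OLD=244675087483/4294967296 → NEW=0, ERR=244675087483/4294967296
(3,0): OLD=3272603519/16777216 → NEW=255, ERR=-1005586561/16777216
(3,1): OLD=5383537811/134217728 → NEW=0, ERR=5383537811/134217728
(3,2): OLD=1119187370945/4294967296 → NEW=255, ERR=23970710465/4294967296
(3,3): OLD=58478255257/8589934592 → NEW=0, ERR=58478255257/8589934592
(3,4): OLD=34451571718813/137438953472 → NEW=255, ERR=-595361416547/137438953472
(4,0): OLD=186380548497/2147483648 → NEW=0, ERR=186380548497/2147483648
(4,1): OLD=8645294885905/68719476736 → NEW=0, ERR=8645294885905/68719476736
(4,2): OLD=251312523990303/1099511627776 → NEW=255, ERR=-29062941092577/1099511627776
(4,3): OLD=4100734532391441/17592186044416 → NEW=255, ERR=-385272908934639/17592186044416
(4,4): OLD=49396167465815799/281474976710656 → NEW=255, ERR=-22379951595401481/281474976710656
Output grid:
  Row 0: #.#.#  (2 black, running=2)
  Row 1: ##.#.  (2 black, running=4)
  Row 2: ##.#.  (2 black, running=6)
  Row 3: #.#.#  (2 black, running=8)
  Row 4: ..###  (2 black, running=10)

Answer: 10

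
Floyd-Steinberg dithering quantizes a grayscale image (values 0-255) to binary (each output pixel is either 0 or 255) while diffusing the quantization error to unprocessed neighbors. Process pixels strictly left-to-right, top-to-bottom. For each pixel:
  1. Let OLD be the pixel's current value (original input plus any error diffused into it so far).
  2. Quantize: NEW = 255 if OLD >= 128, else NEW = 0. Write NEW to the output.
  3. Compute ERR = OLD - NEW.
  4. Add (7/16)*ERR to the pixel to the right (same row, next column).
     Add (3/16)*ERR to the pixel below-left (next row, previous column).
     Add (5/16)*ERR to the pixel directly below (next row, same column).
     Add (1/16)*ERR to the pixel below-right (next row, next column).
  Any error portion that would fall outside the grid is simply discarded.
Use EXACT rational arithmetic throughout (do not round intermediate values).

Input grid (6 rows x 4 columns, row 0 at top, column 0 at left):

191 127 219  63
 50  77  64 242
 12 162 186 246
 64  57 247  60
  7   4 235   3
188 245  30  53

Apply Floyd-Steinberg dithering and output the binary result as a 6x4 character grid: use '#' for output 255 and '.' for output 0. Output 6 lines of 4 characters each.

(0,0): OLD=191 → NEW=255, ERR=-64
(0,1): OLD=99 → NEW=0, ERR=99
(0,2): OLD=4197/16 → NEW=255, ERR=117/16
(0,3): OLD=16947/256 → NEW=0, ERR=16947/256
(1,0): OLD=777/16 → NEW=0, ERR=777/16
(1,1): OLD=16199/128 → NEW=0, ERR=16199/128
(1,2): OLD=574475/4096 → NEW=255, ERR=-470005/4096
(1,3): OLD=13955389/65536 → NEW=255, ERR=-2756291/65536
(2,0): OLD=104253/2048 → NEW=0, ERR=104253/2048
(2,1): OLD=13457111/65536 → NEW=255, ERR=-3254569/65536
(2,2): OLD=16834721/131072 → NEW=255, ERR=-16588639/131072
(2,3): OLD=357175849/2097152 → NEW=255, ERR=-177597911/2097152
(3,0): OLD=74025637/1048576 → NEW=0, ERR=74025637/1048576
(3,1): OLD=869365451/16777216 → NEW=0, ERR=869365451/16777216
(3,2): OLD=56676867301/268435456 → NEW=255, ERR=-11774173979/268435456
(3,3): OLD=27642624195/4294967296 → NEW=0, ERR=27642624195/4294967296
(4,0): OLD=10409195505/268435456 → NEW=0, ERR=10409195505/268435456
(4,1): OLD=71610757467/2147483648 → NEW=0, ERR=71610757467/2147483648
(4,2): OLD=16515179147219/68719476736 → NEW=255, ERR=-1008287420461/68719476736
(4,3): OLD=-4562255662923/1099511627776 → NEW=0, ERR=-4562255662923/1099511627776
(5,0): OLD=7090830905785/34359738368 → NEW=255, ERR=-1670902378055/34359738368
(5,1): OLD=257085328494967/1099511627776 → NEW=255, ERR=-23290136587913/1099511627776
(5,2): OLD=19190598275909/1099511627776 → NEW=0, ERR=19190598275909/1099511627776
(5,3): OLD=256944042810855/4398046511104 → NEW=0, ERR=256944042810855/4398046511104
Row 0: #.#.
Row 1: ..##
Row 2: .###
Row 3: ..#.
Row 4: ..#.
Row 5: ##..

Answer: #.#.
..##
.###
..#.
..#.
##..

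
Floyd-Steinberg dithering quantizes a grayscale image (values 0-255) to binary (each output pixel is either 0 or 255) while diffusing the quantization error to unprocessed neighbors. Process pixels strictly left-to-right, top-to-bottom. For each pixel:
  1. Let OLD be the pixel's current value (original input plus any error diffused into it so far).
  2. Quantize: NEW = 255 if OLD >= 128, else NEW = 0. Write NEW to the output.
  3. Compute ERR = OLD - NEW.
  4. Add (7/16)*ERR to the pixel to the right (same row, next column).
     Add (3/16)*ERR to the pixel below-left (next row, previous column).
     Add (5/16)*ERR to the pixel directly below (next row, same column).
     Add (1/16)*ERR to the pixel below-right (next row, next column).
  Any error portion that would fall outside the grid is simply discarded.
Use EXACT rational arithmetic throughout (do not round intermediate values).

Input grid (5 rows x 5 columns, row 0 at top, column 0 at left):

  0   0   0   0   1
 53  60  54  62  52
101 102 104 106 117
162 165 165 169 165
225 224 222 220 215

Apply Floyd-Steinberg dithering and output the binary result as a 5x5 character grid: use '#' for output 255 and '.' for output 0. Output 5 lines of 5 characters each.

(0,0): OLD=0 → NEW=0, ERR=0
(0,1): OLD=0 → NEW=0, ERR=0
(0,2): OLD=0 → NEW=0, ERR=0
(0,3): OLD=0 → NEW=0, ERR=0
(0,4): OLD=1 → NEW=0, ERR=1
(1,0): OLD=53 → NEW=0, ERR=53
(1,1): OLD=1331/16 → NEW=0, ERR=1331/16
(1,2): OLD=23141/256 → NEW=0, ERR=23141/256
(1,3): OLD=416707/4096 → NEW=0, ERR=416707/4096
(1,4): OLD=6345301/65536 → NEW=0, ERR=6345301/65536
(2,0): OLD=34089/256 → NEW=255, ERR=-31191/256
(2,1): OLD=194463/2048 → NEW=0, ERR=194463/2048
(2,2): OLD=12980363/65536 → NEW=255, ERR=-3731317/65536
(2,3): OLD=35831599/262144 → NEW=255, ERR=-31015121/262144
(2,4): OLD=427202989/4194304 → NEW=0, ERR=427202989/4194304
(3,0): OLD=4644165/32768 → NEW=255, ERR=-3711675/32768
(3,1): OLD=132986823/1048576 → NEW=0, ERR=132986823/1048576
(3,2): OLD=3128026645/16777216 → NEW=255, ERR=-1150163435/16777216
(3,3): OLD=31560828015/268435456 → NEW=0, ERR=31560828015/268435456
(3,4): OLD=1034540872521/4294967296 → NEW=255, ERR=-60675787959/4294967296
(4,0): OLD=3579966069/16777216 → NEW=255, ERR=-698224011/16777216
(4,1): OLD=30265026001/134217728 → NEW=255, ERR=-3960494639/134217728
(4,2): OLD=934749850699/4294967296 → NEW=255, ERR=-160466809781/4294967296
(4,3): OLD=2005426781427/8589934592 → NEW=255, ERR=-185006539533/8589934592
(4,4): OLD=28657517836639/137438953472 → NEW=255, ERR=-6389415298721/137438953472
Row 0: .....
Row 1: .....
Row 2: #.##.
Row 3: #.#.#
Row 4: #####

Answer: .....
.....
#.##.
#.#.#
#####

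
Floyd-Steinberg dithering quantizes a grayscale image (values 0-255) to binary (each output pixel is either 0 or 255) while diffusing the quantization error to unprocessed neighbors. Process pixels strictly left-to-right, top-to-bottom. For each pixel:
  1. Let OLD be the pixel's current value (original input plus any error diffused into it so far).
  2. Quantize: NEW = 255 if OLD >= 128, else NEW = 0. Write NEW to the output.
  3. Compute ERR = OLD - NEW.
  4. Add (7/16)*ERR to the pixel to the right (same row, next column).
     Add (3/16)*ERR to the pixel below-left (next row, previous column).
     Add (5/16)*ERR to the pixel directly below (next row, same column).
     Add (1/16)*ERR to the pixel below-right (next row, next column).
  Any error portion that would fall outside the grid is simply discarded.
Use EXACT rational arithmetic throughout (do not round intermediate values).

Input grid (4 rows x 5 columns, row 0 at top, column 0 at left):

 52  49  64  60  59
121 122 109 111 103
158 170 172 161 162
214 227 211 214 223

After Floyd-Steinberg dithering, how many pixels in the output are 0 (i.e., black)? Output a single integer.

(0,0): OLD=52 → NEW=0, ERR=52
(0,1): OLD=287/4 → NEW=0, ERR=287/4
(0,2): OLD=6105/64 → NEW=0, ERR=6105/64
(0,3): OLD=104175/1024 → NEW=0, ERR=104175/1024
(0,4): OLD=1695881/16384 → NEW=0, ERR=1695881/16384
(1,0): OLD=9645/64 → NEW=255, ERR=-6675/64
(1,1): OLD=61403/512 → NEW=0, ERR=61403/512
(1,2): OLD=3519895/16384 → NEW=255, ERR=-658025/16384
(1,3): OLD=9869083/65536 → NEW=255, ERR=-6842597/65536
(1,4): OLD=100689969/1048576 → NEW=0, ERR=100689969/1048576
(2,0): OLD=1211545/8192 → NEW=255, ERR=-877415/8192
(2,1): OLD=38422275/262144 → NEW=255, ERR=-28424445/262144
(2,2): OLD=419134345/4194304 → NEW=0, ERR=419134345/4194304
(2,3): OLD=12588661707/67108864 → NEW=255, ERR=-4524098613/67108864
(2,4): OLD=167491455949/1073741824 → NEW=255, ERR=-106312709171/1073741824
(3,0): OLD=671921321/4194304 → NEW=255, ERR=-397626199/4194304
(3,1): OLD=5492269845/33554432 → NEW=255, ERR=-3064110315/33554432
(3,2): OLD=196343774295/1073741824 → NEW=255, ERR=-77460390825/1073741824
(3,3): OLD=320087705671/2147483648 → NEW=255, ERR=-227520624569/2147483648
(3,4): OLD=4861679036755/34359738368 → NEW=255, ERR=-3900054247085/34359738368
Output grid:
  Row 0: .....  (5 black, running=5)
  Row 1: #.##.  (2 black, running=7)
  Row 2: ##.##  (1 black, running=8)
  Row 3: #####  (0 black, running=8)

Answer: 8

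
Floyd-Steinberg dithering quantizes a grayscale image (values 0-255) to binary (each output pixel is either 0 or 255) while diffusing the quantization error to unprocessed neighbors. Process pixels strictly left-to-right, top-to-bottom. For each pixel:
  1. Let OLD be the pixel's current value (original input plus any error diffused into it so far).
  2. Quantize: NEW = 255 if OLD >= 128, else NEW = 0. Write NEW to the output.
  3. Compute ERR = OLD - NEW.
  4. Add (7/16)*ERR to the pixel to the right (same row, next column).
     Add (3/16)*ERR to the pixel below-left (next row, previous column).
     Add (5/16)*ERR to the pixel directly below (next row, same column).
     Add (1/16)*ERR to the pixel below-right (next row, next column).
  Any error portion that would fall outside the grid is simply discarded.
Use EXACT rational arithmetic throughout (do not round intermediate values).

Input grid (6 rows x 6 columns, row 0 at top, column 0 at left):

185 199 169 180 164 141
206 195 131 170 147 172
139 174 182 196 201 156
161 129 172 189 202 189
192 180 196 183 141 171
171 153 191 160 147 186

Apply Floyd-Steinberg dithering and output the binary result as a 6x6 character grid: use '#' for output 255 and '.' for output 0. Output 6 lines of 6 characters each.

Answer: ###.#.
#.##.#
#.####
#.#.#.
####.#
#.#.##

Derivation:
(0,0): OLD=185 → NEW=255, ERR=-70
(0,1): OLD=1347/8 → NEW=255, ERR=-693/8
(0,2): OLD=16781/128 → NEW=255, ERR=-15859/128
(0,3): OLD=257627/2048 → NEW=0, ERR=257627/2048
(0,4): OLD=7177341/32768 → NEW=255, ERR=-1178499/32768
(0,5): OLD=65675115/524288 → NEW=0, ERR=65675115/524288
(1,0): OLD=21489/128 → NEW=255, ERR=-11151/128
(1,1): OLD=104663/1024 → NEW=0, ERR=104663/1024
(1,2): OLD=5084643/32768 → NEW=255, ERR=-3271197/32768
(1,3): OLD=19811335/131072 → NEW=255, ERR=-13612025/131072
(1,4): OLD=1020686613/8388608 → NEW=0, ERR=1020686613/8388608
(1,5): OLD=35182568963/134217728 → NEW=255, ERR=957048323/134217728
(2,0): OLD=2145325/16384 → NEW=255, ERR=-2032595/16384
(2,1): OLD=66847615/524288 → NEW=0, ERR=66847615/524288
(2,2): OLD=1623207357/8388608 → NEW=255, ERR=-515887683/8388608
(2,3): OLD=10282123157/67108864 → NEW=255, ERR=-6830637163/67108864
(2,4): OLD=406602653375/2147483648 → NEW=255, ERR=-141005676865/2147483648
(2,5): OLD=4710939086121/34359738368 → NEW=255, ERR=-4050794197719/34359738368
(3,0): OLD=1225893533/8388608 → NEW=255, ERR=-913201507/8388608
(3,1): OLD=6840566937/67108864 → NEW=0, ERR=6840566937/67108864
(3,2): OLD=99998319099/536870912 → NEW=255, ERR=-36903763461/536870912
(3,3): OLD=3812698951121/34359738368 → NEW=0, ERR=3812698951121/34359738368
(3,4): OLD=55404722046705/274877906944 → NEW=255, ERR=-14689144224015/274877906944
(3,5): OLD=548326286483071/4398046511104 → NEW=0, ERR=548326286483071/4398046511104
(4,0): OLD=190152070739/1073741824 → NEW=255, ERR=-83652094381/1073741824
(4,1): OLD=2715744773751/17179869184 → NEW=255, ERR=-1665121868169/17179869184
(4,2): OLD=87571696185269/549755813888 → NEW=255, ERR=-52616036356171/549755813888
(4,3): OLD=1420464365532393/8796093022208 → NEW=255, ERR=-822539355130647/8796093022208
(4,4): OLD=16001955946729721/140737488355328 → NEW=0, ERR=16001955946729721/140737488355328
(4,5): OLD=577282823761881135/2251799813685248 → NEW=255, ERR=3073871272142895/2251799813685248
(5,0): OLD=35316588932437/274877906944 → NEW=255, ERR=-34777277338283/274877906944
(5,1): OLD=391822869363237/8796093022208 → NEW=0, ERR=391822869363237/8796093022208
(5,2): OLD=11047088495511079/70368744177664 → NEW=255, ERR=-6896941269793241/70368744177664
(5,3): OLD=232463806535091933/2251799813685248 → NEW=0, ERR=232463806535091933/2251799813685248
(5,4): OLD=1000285977771838445/4503599627370496 → NEW=255, ERR=-148131927207638035/4503599627370496
(5,5): OLD=12908590303617909873/72057594037927936 → NEW=255, ERR=-5466096176053713807/72057594037927936
Row 0: ###.#.
Row 1: #.##.#
Row 2: #.####
Row 3: #.#.#.
Row 4: ####.#
Row 5: #.#.##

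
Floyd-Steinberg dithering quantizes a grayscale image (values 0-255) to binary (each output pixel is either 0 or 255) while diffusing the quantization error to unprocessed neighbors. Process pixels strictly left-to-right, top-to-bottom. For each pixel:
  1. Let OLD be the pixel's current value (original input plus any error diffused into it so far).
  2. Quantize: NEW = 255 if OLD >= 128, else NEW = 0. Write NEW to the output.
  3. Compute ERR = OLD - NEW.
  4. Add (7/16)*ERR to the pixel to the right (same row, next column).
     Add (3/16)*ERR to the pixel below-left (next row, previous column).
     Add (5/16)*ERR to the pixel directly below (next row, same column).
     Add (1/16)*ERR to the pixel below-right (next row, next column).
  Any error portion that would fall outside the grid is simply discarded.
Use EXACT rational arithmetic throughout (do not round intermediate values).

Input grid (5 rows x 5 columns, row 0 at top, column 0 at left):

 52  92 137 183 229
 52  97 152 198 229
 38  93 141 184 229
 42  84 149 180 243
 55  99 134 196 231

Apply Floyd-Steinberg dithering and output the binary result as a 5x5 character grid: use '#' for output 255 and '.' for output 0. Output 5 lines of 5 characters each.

Answer: ..###
.#.##
..#.#
.#.##
..###

Derivation:
(0,0): OLD=52 → NEW=0, ERR=52
(0,1): OLD=459/4 → NEW=0, ERR=459/4
(0,2): OLD=11981/64 → NEW=255, ERR=-4339/64
(0,3): OLD=157019/1024 → NEW=255, ERR=-104101/1024
(0,4): OLD=3023229/16384 → NEW=255, ERR=-1154691/16384
(1,0): OLD=5745/64 → NEW=0, ERR=5745/64
(1,1): OLD=83287/512 → NEW=255, ERR=-47273/512
(1,2): OLD=1286627/16384 → NEW=0, ERR=1286627/16384
(1,3): OLD=12001991/65536 → NEW=255, ERR=-4709689/65536
(1,4): OLD=177399797/1048576 → NEW=255, ERR=-89987083/1048576
(2,0): OLD=399277/8192 → NEW=0, ERR=399277/8192
(2,1): OLD=27736191/262144 → NEW=0, ERR=27736191/262144
(2,2): OLD=807760317/4194304 → NEW=255, ERR=-261787203/4194304
(2,3): OLD=8257951591/67108864 → NEW=0, ERR=8257951591/67108864
(2,4): OLD=270073950737/1073741824 → NEW=255, ERR=-3730214383/1073741824
(3,0): OLD=323253661/4194304 → NEW=0, ERR=323253661/4194304
(3,1): OLD=4768941849/33554432 → NEW=255, ERR=-3787438311/33554432
(3,2): OLD=117894738851/1073741824 → NEW=0, ERR=117894738851/1073741824
(3,3): OLD=562508448155/2147483648 → NEW=255, ERR=14900117915/2147483648
(3,4): OLD=8680669555911/34359738368 → NEW=255, ERR=-81063727929/34359738368
(4,0): OLD=31095731667/536870912 → NEW=0, ERR=31095731667/536870912
(4,1): OLD=1966594316563/17179869184 → NEW=0, ERR=1966594316563/17179869184
(4,2): OLD=58449813269245/274877906944 → NEW=255, ERR=-11644053001475/274877906944
(4,3): OLD=818280344307219/4398046511104 → NEW=255, ERR=-303221516024301/4398046511104
(4,4): OLD=14111263948485637/70368744177664 → NEW=255, ERR=-3832765816818683/70368744177664
Row 0: ..###
Row 1: .#.##
Row 2: ..#.#
Row 3: .#.##
Row 4: ..###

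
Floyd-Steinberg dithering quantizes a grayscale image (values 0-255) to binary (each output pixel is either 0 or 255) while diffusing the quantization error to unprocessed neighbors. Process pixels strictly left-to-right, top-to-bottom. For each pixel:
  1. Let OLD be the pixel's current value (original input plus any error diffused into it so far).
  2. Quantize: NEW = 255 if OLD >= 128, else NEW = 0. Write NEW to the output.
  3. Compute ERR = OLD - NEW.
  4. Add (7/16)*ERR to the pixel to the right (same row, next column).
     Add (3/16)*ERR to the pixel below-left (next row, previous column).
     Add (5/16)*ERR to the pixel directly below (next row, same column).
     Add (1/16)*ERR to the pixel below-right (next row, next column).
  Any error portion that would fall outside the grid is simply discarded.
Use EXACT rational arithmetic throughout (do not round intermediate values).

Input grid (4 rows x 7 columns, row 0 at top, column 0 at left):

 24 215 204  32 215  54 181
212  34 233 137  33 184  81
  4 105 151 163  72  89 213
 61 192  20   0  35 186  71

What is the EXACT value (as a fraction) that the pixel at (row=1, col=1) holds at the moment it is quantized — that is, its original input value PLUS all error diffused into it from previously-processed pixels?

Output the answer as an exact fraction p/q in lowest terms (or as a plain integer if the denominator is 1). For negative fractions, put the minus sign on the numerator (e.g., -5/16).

Answer: -935/256

Derivation:
(0,0): OLD=24 → NEW=0, ERR=24
(0,1): OLD=451/2 → NEW=255, ERR=-59/2
(0,2): OLD=6115/32 → NEW=255, ERR=-2045/32
(0,3): OLD=2069/512 → NEW=0, ERR=2069/512
(0,4): OLD=1775763/8192 → NEW=255, ERR=-313197/8192
(0,5): OLD=4885509/131072 → NEW=0, ERR=4885509/131072
(0,6): OLD=413783075/2097152 → NEW=255, ERR=-120990685/2097152
(1,0): OLD=6847/32 → NEW=255, ERR=-1313/32
(1,1): OLD=-935/256 → NEW=0, ERR=-935/256
Target (1,1): original=34, with diffused error = -935/256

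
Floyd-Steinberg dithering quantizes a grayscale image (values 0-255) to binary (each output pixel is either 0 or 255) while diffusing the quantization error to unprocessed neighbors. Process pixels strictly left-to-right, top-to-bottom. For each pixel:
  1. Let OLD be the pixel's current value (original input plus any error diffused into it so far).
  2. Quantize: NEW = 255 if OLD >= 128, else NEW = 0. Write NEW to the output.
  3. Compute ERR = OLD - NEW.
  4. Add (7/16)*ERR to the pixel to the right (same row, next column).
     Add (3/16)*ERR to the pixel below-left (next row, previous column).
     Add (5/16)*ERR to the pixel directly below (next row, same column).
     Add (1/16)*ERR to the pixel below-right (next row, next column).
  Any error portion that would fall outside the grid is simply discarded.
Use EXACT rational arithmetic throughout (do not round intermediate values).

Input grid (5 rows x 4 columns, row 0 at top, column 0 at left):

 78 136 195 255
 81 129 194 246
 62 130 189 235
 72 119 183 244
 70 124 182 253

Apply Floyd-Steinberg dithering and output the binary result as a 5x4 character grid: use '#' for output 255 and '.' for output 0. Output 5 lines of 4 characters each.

(0,0): OLD=78 → NEW=0, ERR=78
(0,1): OLD=1361/8 → NEW=255, ERR=-679/8
(0,2): OLD=20207/128 → NEW=255, ERR=-12433/128
(0,3): OLD=435209/2048 → NEW=255, ERR=-87031/2048
(1,0): OLD=11451/128 → NEW=0, ERR=11451/128
(1,1): OLD=131357/1024 → NEW=255, ERR=-129763/1024
(1,2): OLD=3110753/32768 → NEW=0, ERR=3110753/32768
(1,3): OLD=140604791/524288 → NEW=255, ERR=6911351/524288
(2,0): OLD=1084559/16384 → NEW=0, ERR=1084559/16384
(2,1): OLD=74842901/524288 → NEW=255, ERR=-58850539/524288
(2,2): OLD=172081097/1048576 → NEW=255, ERR=-95305783/1048576
(2,3): OLD=3444162885/16777216 → NEW=255, ERR=-834027195/16777216
(3,0): OLD=600957599/8388608 → NEW=0, ERR=600957599/8388608
(3,1): OLD=13738525121/134217728 → NEW=0, ERR=13738525121/134217728
(3,2): OLD=393081091647/2147483648 → NEW=255, ERR=-154527238593/2147483648
(3,3): OLD=6573121843257/34359738368 → NEW=255, ERR=-2188611440583/34359738368
(4,0): OLD=239616038643/2147483648 → NEW=0, ERR=239616038643/2147483648
(4,1): OLD=3363632633689/17179869184 → NEW=255, ERR=-1017234008231/17179869184
(4,2): OLD=70403331034169/549755813888 → NEW=255, ERR=-69784401507271/549755813888
(4,3): OLD=1522272835741279/8796093022208 → NEW=255, ERR=-720730884921761/8796093022208
Row 0: .###
Row 1: .#.#
Row 2: .###
Row 3: ..##
Row 4: .###

Answer: .###
.#.#
.###
..##
.###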